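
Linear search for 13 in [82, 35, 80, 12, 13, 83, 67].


i=0: 82!=13
i=1: 35!=13
i=2: 80!=13
i=3: 12!=13
i=4: 13==13 found!

Found at 4, 5 comps


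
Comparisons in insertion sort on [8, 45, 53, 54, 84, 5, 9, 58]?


Algorithm: insertion sort
Input: [8, 45, 53, 54, 84, 5, 9, 58]
Sorted: [5, 8, 9, 45, 53, 54, 58, 84]

16


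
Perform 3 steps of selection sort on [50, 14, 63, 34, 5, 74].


Initial: [50, 14, 63, 34, 5, 74]
Step 1: min=5 at 4
  Swap: [5, 14, 63, 34, 50, 74]
Step 2: min=14 at 1
  Swap: [5, 14, 63, 34, 50, 74]
Step 3: min=34 at 3
  Swap: [5, 14, 34, 63, 50, 74]

After 3 steps: [5, 14, 34, 63, 50, 74]


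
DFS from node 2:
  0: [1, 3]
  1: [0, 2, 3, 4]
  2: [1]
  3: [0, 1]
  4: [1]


Visit 2, push [1]
Visit 1, push [4, 3, 0]
Visit 0, push [3]
Visit 3, push []
Visit 4, push []

DFS order: [2, 1, 0, 3, 4]


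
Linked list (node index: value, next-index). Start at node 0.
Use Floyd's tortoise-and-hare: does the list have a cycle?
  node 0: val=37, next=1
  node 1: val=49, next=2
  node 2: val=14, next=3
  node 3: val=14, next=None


Floyd's tortoise (slow, +1) and hare (fast, +2):
  init: slow=0, fast=0
  step 1: slow=1, fast=2
  step 2: fast 2->3->None, no cycle

Cycle: no


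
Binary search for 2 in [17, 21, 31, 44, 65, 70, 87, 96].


Step 1: lo=0, hi=7, mid=3, val=44
Step 2: lo=0, hi=2, mid=1, val=21
Step 3: lo=0, hi=0, mid=0, val=17

Not found


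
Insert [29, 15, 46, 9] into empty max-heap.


Insert 29: [29]
Insert 15: [29, 15]
Insert 46: [46, 15, 29]
Insert 9: [46, 15, 29, 9]

Final heap: [46, 15, 29, 9]


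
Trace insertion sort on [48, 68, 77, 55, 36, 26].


Initial: [48, 68, 77, 55, 36, 26]
Insert 68: [48, 68, 77, 55, 36, 26]
Insert 77: [48, 68, 77, 55, 36, 26]
Insert 55: [48, 55, 68, 77, 36, 26]
Insert 36: [36, 48, 55, 68, 77, 26]
Insert 26: [26, 36, 48, 55, 68, 77]

Sorted: [26, 36, 48, 55, 68, 77]


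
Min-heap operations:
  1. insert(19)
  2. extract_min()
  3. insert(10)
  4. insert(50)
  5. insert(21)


insert(19) -> [19]
extract_min()->19, []
insert(10) -> [10]
insert(50) -> [10, 50]
insert(21) -> [10, 50, 21]

Final heap: [10, 50, 21]


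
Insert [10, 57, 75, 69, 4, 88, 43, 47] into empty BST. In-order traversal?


Insert 10: root
Insert 57: R from 10
Insert 75: R from 10 -> R from 57
Insert 69: R from 10 -> R from 57 -> L from 75
Insert 4: L from 10
Insert 88: R from 10 -> R from 57 -> R from 75
Insert 43: R from 10 -> L from 57
Insert 47: R from 10 -> L from 57 -> R from 43

In-order: [4, 10, 43, 47, 57, 69, 75, 88]


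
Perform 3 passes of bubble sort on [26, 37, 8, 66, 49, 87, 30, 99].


Initial: [26, 37, 8, 66, 49, 87, 30, 99]
Pass 1: [26, 8, 37, 49, 66, 30, 87, 99] (3 swaps)
Pass 2: [8, 26, 37, 49, 30, 66, 87, 99] (2 swaps)
Pass 3: [8, 26, 37, 30, 49, 66, 87, 99] (1 swaps)

After 3 passes: [8, 26, 37, 30, 49, 66, 87, 99]


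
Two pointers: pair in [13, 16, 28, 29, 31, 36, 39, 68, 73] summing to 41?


lo=0(13)+hi=8(73)=86
lo=0(13)+hi=7(68)=81
lo=0(13)+hi=6(39)=52
lo=0(13)+hi=5(36)=49
lo=0(13)+hi=4(31)=44
lo=0(13)+hi=3(29)=42
lo=0(13)+hi=2(28)=41

Yes: 13+28=41


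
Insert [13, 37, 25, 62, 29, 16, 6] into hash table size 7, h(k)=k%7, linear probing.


Insert 13: h=6 -> slot 6
Insert 37: h=2 -> slot 2
Insert 25: h=4 -> slot 4
Insert 62: h=6, 1 probes -> slot 0
Insert 29: h=1 -> slot 1
Insert 16: h=2, 1 probes -> slot 3
Insert 6: h=6, 6 probes -> slot 5

Table: [62, 29, 37, 16, 25, 6, 13]


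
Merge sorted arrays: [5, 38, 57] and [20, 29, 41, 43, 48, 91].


Take 5 from A
Take 20 from B
Take 29 from B
Take 38 from A
Take 41 from B
Take 43 from B
Take 48 from B
Take 57 from A

Merged: [5, 20, 29, 38, 41, 43, 48, 57, 91]


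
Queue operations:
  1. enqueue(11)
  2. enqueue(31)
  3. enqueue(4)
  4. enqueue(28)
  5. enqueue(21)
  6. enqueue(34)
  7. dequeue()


enqueue(11) -> [11]
enqueue(31) -> [11, 31]
enqueue(4) -> [11, 31, 4]
enqueue(28) -> [11, 31, 4, 28]
enqueue(21) -> [11, 31, 4, 28, 21]
enqueue(34) -> [11, 31, 4, 28, 21, 34]
dequeue()->11, [31, 4, 28, 21, 34]

Final queue: [31, 4, 28, 21, 34]


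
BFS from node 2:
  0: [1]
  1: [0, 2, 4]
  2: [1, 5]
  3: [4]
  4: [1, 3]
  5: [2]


Visit 2, enqueue [1, 5]
Visit 1, enqueue [0, 4]
Visit 5, enqueue []
Visit 0, enqueue []
Visit 4, enqueue [3]
Visit 3, enqueue []

BFS order: [2, 1, 5, 0, 4, 3]


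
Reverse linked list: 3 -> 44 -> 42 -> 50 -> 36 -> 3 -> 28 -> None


Step 1: curr=3, set curr.next=prev(None) | reversed so far: 3
Step 2: curr=44, set curr.next=prev(3) | reversed so far: 44 -> 3
Step 3: curr=42, set curr.next=prev(44) | reversed so far: 42 -> 44 -> 3
Step 4: curr=50, set curr.next=prev(42) | reversed so far: 50 -> 42 -> 44 -> 3
Step 5: curr=36, set curr.next=prev(50) | reversed so far: 36 -> 50 -> 42 -> 44 -> 3
Step 6: curr=3, set curr.next=prev(36) | reversed so far: 3 -> 36 -> 50 -> 42 -> 44 -> 3
Step 7: curr=28, set curr.next=prev(3) | reversed so far: 28 -> 3 -> 36 -> 50 -> 42 -> 44 -> 3

28 -> 3 -> 36 -> 50 -> 42 -> 44 -> 3 -> None


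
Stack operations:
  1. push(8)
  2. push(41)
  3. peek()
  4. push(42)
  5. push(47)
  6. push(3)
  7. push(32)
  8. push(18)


push(8) -> [8]
push(41) -> [8, 41]
peek()->41
push(42) -> [8, 41, 42]
push(47) -> [8, 41, 42, 47]
push(3) -> [8, 41, 42, 47, 3]
push(32) -> [8, 41, 42, 47, 3, 32]
push(18) -> [8, 41, 42, 47, 3, 32, 18]

Final stack: [8, 41, 42, 47, 3, 32, 18]


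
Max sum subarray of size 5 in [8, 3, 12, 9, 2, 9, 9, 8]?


[0:5]: 34
[1:6]: 35
[2:7]: 41
[3:8]: 37

Max: 41 at [2:7]


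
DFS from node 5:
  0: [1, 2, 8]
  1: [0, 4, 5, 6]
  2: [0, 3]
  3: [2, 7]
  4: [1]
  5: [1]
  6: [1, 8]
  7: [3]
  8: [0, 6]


Visit 5, push [1]
Visit 1, push [6, 4, 0]
Visit 0, push [8, 2]
Visit 2, push [3]
Visit 3, push [7]
Visit 7, push []
Visit 8, push [6]
Visit 6, push []
Visit 4, push []

DFS order: [5, 1, 0, 2, 3, 7, 8, 6, 4]


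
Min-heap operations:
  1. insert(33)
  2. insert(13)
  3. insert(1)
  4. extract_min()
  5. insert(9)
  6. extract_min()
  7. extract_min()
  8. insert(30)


insert(33) -> [33]
insert(13) -> [13, 33]
insert(1) -> [1, 33, 13]
extract_min()->1, [13, 33]
insert(9) -> [9, 33, 13]
extract_min()->9, [13, 33]
extract_min()->13, [33]
insert(30) -> [30, 33]

Final heap: [30, 33]


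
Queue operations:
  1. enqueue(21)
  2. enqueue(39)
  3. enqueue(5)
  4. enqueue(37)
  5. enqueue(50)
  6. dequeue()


enqueue(21) -> [21]
enqueue(39) -> [21, 39]
enqueue(5) -> [21, 39, 5]
enqueue(37) -> [21, 39, 5, 37]
enqueue(50) -> [21, 39, 5, 37, 50]
dequeue()->21, [39, 5, 37, 50]

Final queue: [39, 5, 37, 50]


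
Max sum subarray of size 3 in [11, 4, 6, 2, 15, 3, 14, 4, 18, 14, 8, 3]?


[0:3]: 21
[1:4]: 12
[2:5]: 23
[3:6]: 20
[4:7]: 32
[5:8]: 21
[6:9]: 36
[7:10]: 36
[8:11]: 40
[9:12]: 25

Max: 40 at [8:11]


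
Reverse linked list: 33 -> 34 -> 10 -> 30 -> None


Step 1: curr=33, set curr.next=prev(None) | reversed so far: 33
Step 2: curr=34, set curr.next=prev(33) | reversed so far: 34 -> 33
Step 3: curr=10, set curr.next=prev(34) | reversed so far: 10 -> 34 -> 33
Step 4: curr=30, set curr.next=prev(10) | reversed so far: 30 -> 10 -> 34 -> 33

30 -> 10 -> 34 -> 33 -> None


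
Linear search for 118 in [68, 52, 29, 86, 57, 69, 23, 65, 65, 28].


i=0: 68!=118
i=1: 52!=118
i=2: 29!=118
i=3: 86!=118
i=4: 57!=118
i=5: 69!=118
i=6: 23!=118
i=7: 65!=118
i=8: 65!=118
i=9: 28!=118

Not found, 10 comps


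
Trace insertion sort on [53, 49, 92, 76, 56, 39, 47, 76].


Initial: [53, 49, 92, 76, 56, 39, 47, 76]
Insert 49: [49, 53, 92, 76, 56, 39, 47, 76]
Insert 92: [49, 53, 92, 76, 56, 39, 47, 76]
Insert 76: [49, 53, 76, 92, 56, 39, 47, 76]
Insert 56: [49, 53, 56, 76, 92, 39, 47, 76]
Insert 39: [39, 49, 53, 56, 76, 92, 47, 76]
Insert 47: [39, 47, 49, 53, 56, 76, 92, 76]
Insert 76: [39, 47, 49, 53, 56, 76, 76, 92]

Sorted: [39, 47, 49, 53, 56, 76, 76, 92]


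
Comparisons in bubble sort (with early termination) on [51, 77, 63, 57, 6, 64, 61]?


Algorithm: bubble sort (with early termination)
Input: [51, 77, 63, 57, 6, 64, 61]
Sorted: [6, 51, 57, 61, 63, 64, 77]

20


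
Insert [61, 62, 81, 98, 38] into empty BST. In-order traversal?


Insert 61: root
Insert 62: R from 61
Insert 81: R from 61 -> R from 62
Insert 98: R from 61 -> R from 62 -> R from 81
Insert 38: L from 61

In-order: [38, 61, 62, 81, 98]


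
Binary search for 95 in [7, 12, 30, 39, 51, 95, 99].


Step 1: lo=0, hi=6, mid=3, val=39
Step 2: lo=4, hi=6, mid=5, val=95

Found at index 5


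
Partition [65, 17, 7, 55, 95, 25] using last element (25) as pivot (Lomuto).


Pivot: 25
  17 <= 25: swap -> [17, 65, 7, 55, 95, 25]
  7 <= 25: swap -> [17, 7, 65, 55, 95, 25]
Place pivot at 2: [17, 7, 25, 55, 95, 65]

Partitioned: [17, 7, 25, 55, 95, 65]


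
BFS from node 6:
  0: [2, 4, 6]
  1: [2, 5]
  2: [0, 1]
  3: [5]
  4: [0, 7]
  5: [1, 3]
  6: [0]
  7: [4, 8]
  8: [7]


Visit 6, enqueue [0]
Visit 0, enqueue [2, 4]
Visit 2, enqueue [1]
Visit 4, enqueue [7]
Visit 1, enqueue [5]
Visit 7, enqueue [8]
Visit 5, enqueue [3]
Visit 8, enqueue []
Visit 3, enqueue []

BFS order: [6, 0, 2, 4, 1, 7, 5, 8, 3]


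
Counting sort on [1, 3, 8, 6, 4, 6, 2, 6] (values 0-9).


Input: [1, 3, 8, 6, 4, 6, 2, 6]
Counts: [0, 1, 1, 1, 1, 0, 3, 0, 1, 0]

Sorted: [1, 2, 3, 4, 6, 6, 6, 8]


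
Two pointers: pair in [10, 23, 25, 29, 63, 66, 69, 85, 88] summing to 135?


lo=0(10)+hi=8(88)=98
lo=1(23)+hi=8(88)=111
lo=2(25)+hi=8(88)=113
lo=3(29)+hi=8(88)=117
lo=4(63)+hi=8(88)=151
lo=4(63)+hi=7(85)=148
lo=4(63)+hi=6(69)=132
lo=5(66)+hi=6(69)=135

Yes: 66+69=135


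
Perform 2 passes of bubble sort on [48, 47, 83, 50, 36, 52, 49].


Initial: [48, 47, 83, 50, 36, 52, 49]
Pass 1: [47, 48, 50, 36, 52, 49, 83] (5 swaps)
Pass 2: [47, 48, 36, 50, 49, 52, 83] (2 swaps)

After 2 passes: [47, 48, 36, 50, 49, 52, 83]


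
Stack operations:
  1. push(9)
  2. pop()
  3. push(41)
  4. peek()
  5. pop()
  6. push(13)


push(9) -> [9]
pop()->9, []
push(41) -> [41]
peek()->41
pop()->41, []
push(13) -> [13]

Final stack: [13]


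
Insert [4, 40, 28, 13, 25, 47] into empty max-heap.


Insert 4: [4]
Insert 40: [40, 4]
Insert 28: [40, 4, 28]
Insert 13: [40, 13, 28, 4]
Insert 25: [40, 25, 28, 4, 13]
Insert 47: [47, 25, 40, 4, 13, 28]

Final heap: [47, 25, 40, 4, 13, 28]


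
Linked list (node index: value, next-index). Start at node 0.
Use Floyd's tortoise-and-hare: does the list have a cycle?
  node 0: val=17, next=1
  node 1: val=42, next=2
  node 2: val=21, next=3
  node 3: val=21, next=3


Floyd's tortoise (slow, +1) and hare (fast, +2):
  init: slow=0, fast=0
  step 1: slow=1, fast=2
  step 2: slow=2, fast=3
  step 3: slow=3, fast=3
  slow == fast at node 3: cycle detected

Cycle: yes


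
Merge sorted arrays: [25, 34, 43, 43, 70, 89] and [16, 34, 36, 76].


Take 16 from B
Take 25 from A
Take 34 from A
Take 34 from B
Take 36 from B
Take 43 from A
Take 43 from A
Take 70 from A
Take 76 from B

Merged: [16, 25, 34, 34, 36, 43, 43, 70, 76, 89]


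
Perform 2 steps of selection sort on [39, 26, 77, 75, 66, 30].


Initial: [39, 26, 77, 75, 66, 30]
Step 1: min=26 at 1
  Swap: [26, 39, 77, 75, 66, 30]
Step 2: min=30 at 5
  Swap: [26, 30, 77, 75, 66, 39]

After 2 steps: [26, 30, 77, 75, 66, 39]


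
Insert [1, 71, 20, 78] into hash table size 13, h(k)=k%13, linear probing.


Insert 1: h=1 -> slot 1
Insert 71: h=6 -> slot 6
Insert 20: h=7 -> slot 7
Insert 78: h=0 -> slot 0

Table: [78, 1, None, None, None, None, 71, 20, None, None, None, None, None]


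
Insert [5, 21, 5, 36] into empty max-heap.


Insert 5: [5]
Insert 21: [21, 5]
Insert 5: [21, 5, 5]
Insert 36: [36, 21, 5, 5]

Final heap: [36, 21, 5, 5]


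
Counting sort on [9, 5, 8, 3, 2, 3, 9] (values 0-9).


Input: [9, 5, 8, 3, 2, 3, 9]
Counts: [0, 0, 1, 2, 0, 1, 0, 0, 1, 2]

Sorted: [2, 3, 3, 5, 8, 9, 9]


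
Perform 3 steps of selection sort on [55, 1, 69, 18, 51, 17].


Initial: [55, 1, 69, 18, 51, 17]
Step 1: min=1 at 1
  Swap: [1, 55, 69, 18, 51, 17]
Step 2: min=17 at 5
  Swap: [1, 17, 69, 18, 51, 55]
Step 3: min=18 at 3
  Swap: [1, 17, 18, 69, 51, 55]

After 3 steps: [1, 17, 18, 69, 51, 55]


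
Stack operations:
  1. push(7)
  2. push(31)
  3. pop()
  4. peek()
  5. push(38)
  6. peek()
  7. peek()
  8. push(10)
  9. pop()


push(7) -> [7]
push(31) -> [7, 31]
pop()->31, [7]
peek()->7
push(38) -> [7, 38]
peek()->38
peek()->38
push(10) -> [7, 38, 10]
pop()->10, [7, 38]

Final stack: [7, 38]


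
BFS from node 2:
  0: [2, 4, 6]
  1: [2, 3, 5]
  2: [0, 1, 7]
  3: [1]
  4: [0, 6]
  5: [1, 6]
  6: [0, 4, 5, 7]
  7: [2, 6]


Visit 2, enqueue [0, 1, 7]
Visit 0, enqueue [4, 6]
Visit 1, enqueue [3, 5]
Visit 7, enqueue []
Visit 4, enqueue []
Visit 6, enqueue []
Visit 3, enqueue []
Visit 5, enqueue []

BFS order: [2, 0, 1, 7, 4, 6, 3, 5]


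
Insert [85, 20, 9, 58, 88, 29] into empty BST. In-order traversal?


Insert 85: root
Insert 20: L from 85
Insert 9: L from 85 -> L from 20
Insert 58: L from 85 -> R from 20
Insert 88: R from 85
Insert 29: L from 85 -> R from 20 -> L from 58

In-order: [9, 20, 29, 58, 85, 88]


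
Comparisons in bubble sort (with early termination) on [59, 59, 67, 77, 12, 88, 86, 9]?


Algorithm: bubble sort (with early termination)
Input: [59, 59, 67, 77, 12, 88, 86, 9]
Sorted: [9, 12, 59, 59, 67, 77, 86, 88]

28


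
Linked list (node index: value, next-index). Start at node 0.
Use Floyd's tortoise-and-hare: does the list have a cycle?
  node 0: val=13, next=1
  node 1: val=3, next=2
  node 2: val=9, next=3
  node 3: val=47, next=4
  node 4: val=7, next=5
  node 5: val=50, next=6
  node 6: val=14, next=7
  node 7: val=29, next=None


Floyd's tortoise (slow, +1) and hare (fast, +2):
  init: slow=0, fast=0
  step 1: slow=1, fast=2
  step 2: slow=2, fast=4
  step 3: slow=3, fast=6
  step 4: fast 6->7->None, no cycle

Cycle: no


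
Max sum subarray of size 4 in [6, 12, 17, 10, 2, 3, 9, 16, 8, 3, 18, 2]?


[0:4]: 45
[1:5]: 41
[2:6]: 32
[3:7]: 24
[4:8]: 30
[5:9]: 36
[6:10]: 36
[7:11]: 45
[8:12]: 31

Max: 45 at [0:4]


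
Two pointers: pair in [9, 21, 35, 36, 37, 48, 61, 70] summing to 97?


lo=0(9)+hi=7(70)=79
lo=1(21)+hi=7(70)=91
lo=2(35)+hi=7(70)=105
lo=2(35)+hi=6(61)=96
lo=3(36)+hi=6(61)=97

Yes: 36+61=97


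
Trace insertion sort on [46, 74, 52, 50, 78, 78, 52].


Initial: [46, 74, 52, 50, 78, 78, 52]
Insert 74: [46, 74, 52, 50, 78, 78, 52]
Insert 52: [46, 52, 74, 50, 78, 78, 52]
Insert 50: [46, 50, 52, 74, 78, 78, 52]
Insert 78: [46, 50, 52, 74, 78, 78, 52]
Insert 78: [46, 50, 52, 74, 78, 78, 52]
Insert 52: [46, 50, 52, 52, 74, 78, 78]

Sorted: [46, 50, 52, 52, 74, 78, 78]


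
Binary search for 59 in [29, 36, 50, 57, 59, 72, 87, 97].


Step 1: lo=0, hi=7, mid=3, val=57
Step 2: lo=4, hi=7, mid=5, val=72
Step 3: lo=4, hi=4, mid=4, val=59

Found at index 4


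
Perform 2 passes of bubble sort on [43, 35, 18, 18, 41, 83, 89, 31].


Initial: [43, 35, 18, 18, 41, 83, 89, 31]
Pass 1: [35, 18, 18, 41, 43, 83, 31, 89] (5 swaps)
Pass 2: [18, 18, 35, 41, 43, 31, 83, 89] (3 swaps)

After 2 passes: [18, 18, 35, 41, 43, 31, 83, 89]


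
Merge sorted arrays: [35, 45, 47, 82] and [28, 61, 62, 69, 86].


Take 28 from B
Take 35 from A
Take 45 from A
Take 47 from A
Take 61 from B
Take 62 from B
Take 69 from B
Take 82 from A

Merged: [28, 35, 45, 47, 61, 62, 69, 82, 86]


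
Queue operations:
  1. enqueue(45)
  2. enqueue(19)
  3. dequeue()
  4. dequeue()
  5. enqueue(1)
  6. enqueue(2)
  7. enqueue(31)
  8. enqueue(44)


enqueue(45) -> [45]
enqueue(19) -> [45, 19]
dequeue()->45, [19]
dequeue()->19, []
enqueue(1) -> [1]
enqueue(2) -> [1, 2]
enqueue(31) -> [1, 2, 31]
enqueue(44) -> [1, 2, 31, 44]

Final queue: [1, 2, 31, 44]


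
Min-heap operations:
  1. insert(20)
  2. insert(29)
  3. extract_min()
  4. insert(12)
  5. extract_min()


insert(20) -> [20]
insert(29) -> [20, 29]
extract_min()->20, [29]
insert(12) -> [12, 29]
extract_min()->12, [29]

Final heap: [29]


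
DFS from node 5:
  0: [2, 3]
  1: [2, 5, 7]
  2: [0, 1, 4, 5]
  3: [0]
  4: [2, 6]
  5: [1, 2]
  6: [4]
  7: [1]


Visit 5, push [2, 1]
Visit 1, push [7, 2]
Visit 2, push [4, 0]
Visit 0, push [3]
Visit 3, push []
Visit 4, push [6]
Visit 6, push []
Visit 7, push []

DFS order: [5, 1, 2, 0, 3, 4, 6, 7]


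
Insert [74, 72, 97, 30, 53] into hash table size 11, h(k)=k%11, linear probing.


Insert 74: h=8 -> slot 8
Insert 72: h=6 -> slot 6
Insert 97: h=9 -> slot 9
Insert 30: h=8, 2 probes -> slot 10
Insert 53: h=9, 2 probes -> slot 0

Table: [53, None, None, None, None, None, 72, None, 74, 97, 30]


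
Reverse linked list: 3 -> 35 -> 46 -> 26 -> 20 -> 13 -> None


Step 1: curr=3, set curr.next=prev(None) | reversed so far: 3
Step 2: curr=35, set curr.next=prev(3) | reversed so far: 35 -> 3
Step 3: curr=46, set curr.next=prev(35) | reversed so far: 46 -> 35 -> 3
Step 4: curr=26, set curr.next=prev(46) | reversed so far: 26 -> 46 -> 35 -> 3
Step 5: curr=20, set curr.next=prev(26) | reversed so far: 20 -> 26 -> 46 -> 35 -> 3
Step 6: curr=13, set curr.next=prev(20) | reversed so far: 13 -> 20 -> 26 -> 46 -> 35 -> 3

13 -> 20 -> 26 -> 46 -> 35 -> 3 -> None


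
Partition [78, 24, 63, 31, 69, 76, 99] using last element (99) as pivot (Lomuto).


Pivot: 99
  78 <= 99: advance i (no swap)
  24 <= 99: advance i (no swap)
  63 <= 99: advance i (no swap)
  31 <= 99: advance i (no swap)
  69 <= 99: advance i (no swap)
  76 <= 99: advance i (no swap)
Place pivot at 6: [78, 24, 63, 31, 69, 76, 99]

Partitioned: [78, 24, 63, 31, 69, 76, 99]


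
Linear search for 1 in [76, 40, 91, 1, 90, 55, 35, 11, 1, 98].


i=0: 76!=1
i=1: 40!=1
i=2: 91!=1
i=3: 1==1 found!

Found at 3, 4 comps


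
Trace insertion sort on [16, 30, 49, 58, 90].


Initial: [16, 30, 49, 58, 90]
Insert 30: [16, 30, 49, 58, 90]
Insert 49: [16, 30, 49, 58, 90]
Insert 58: [16, 30, 49, 58, 90]
Insert 90: [16, 30, 49, 58, 90]

Sorted: [16, 30, 49, 58, 90]


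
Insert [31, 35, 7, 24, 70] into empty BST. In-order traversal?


Insert 31: root
Insert 35: R from 31
Insert 7: L from 31
Insert 24: L from 31 -> R from 7
Insert 70: R from 31 -> R from 35

In-order: [7, 24, 31, 35, 70]


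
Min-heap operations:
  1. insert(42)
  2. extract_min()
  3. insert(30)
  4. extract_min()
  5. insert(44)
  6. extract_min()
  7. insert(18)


insert(42) -> [42]
extract_min()->42, []
insert(30) -> [30]
extract_min()->30, []
insert(44) -> [44]
extract_min()->44, []
insert(18) -> [18]

Final heap: [18]


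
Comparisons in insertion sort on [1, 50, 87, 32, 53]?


Algorithm: insertion sort
Input: [1, 50, 87, 32, 53]
Sorted: [1, 32, 50, 53, 87]

7


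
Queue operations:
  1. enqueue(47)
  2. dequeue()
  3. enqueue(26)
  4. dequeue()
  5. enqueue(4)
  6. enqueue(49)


enqueue(47) -> [47]
dequeue()->47, []
enqueue(26) -> [26]
dequeue()->26, []
enqueue(4) -> [4]
enqueue(49) -> [4, 49]

Final queue: [4, 49]


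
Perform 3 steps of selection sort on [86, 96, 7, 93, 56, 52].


Initial: [86, 96, 7, 93, 56, 52]
Step 1: min=7 at 2
  Swap: [7, 96, 86, 93, 56, 52]
Step 2: min=52 at 5
  Swap: [7, 52, 86, 93, 56, 96]
Step 3: min=56 at 4
  Swap: [7, 52, 56, 93, 86, 96]

After 3 steps: [7, 52, 56, 93, 86, 96]


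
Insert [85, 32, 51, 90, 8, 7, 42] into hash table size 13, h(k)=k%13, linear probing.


Insert 85: h=7 -> slot 7
Insert 32: h=6 -> slot 6
Insert 51: h=12 -> slot 12
Insert 90: h=12, 1 probes -> slot 0
Insert 8: h=8 -> slot 8
Insert 7: h=7, 2 probes -> slot 9
Insert 42: h=3 -> slot 3

Table: [90, None, None, 42, None, None, 32, 85, 8, 7, None, None, 51]


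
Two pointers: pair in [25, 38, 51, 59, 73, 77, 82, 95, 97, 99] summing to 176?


lo=0(25)+hi=9(99)=124
lo=1(38)+hi=9(99)=137
lo=2(51)+hi=9(99)=150
lo=3(59)+hi=9(99)=158
lo=4(73)+hi=9(99)=172
lo=5(77)+hi=9(99)=176

Yes: 77+99=176


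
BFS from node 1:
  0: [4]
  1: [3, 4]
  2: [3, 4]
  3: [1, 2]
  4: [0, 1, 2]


Visit 1, enqueue [3, 4]
Visit 3, enqueue [2]
Visit 4, enqueue [0]
Visit 2, enqueue []
Visit 0, enqueue []

BFS order: [1, 3, 4, 2, 0]


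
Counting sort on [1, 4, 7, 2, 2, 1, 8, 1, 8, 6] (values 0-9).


Input: [1, 4, 7, 2, 2, 1, 8, 1, 8, 6]
Counts: [0, 3, 2, 0, 1, 0, 1, 1, 2, 0]

Sorted: [1, 1, 1, 2, 2, 4, 6, 7, 8, 8]


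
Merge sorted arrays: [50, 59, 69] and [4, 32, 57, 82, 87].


Take 4 from B
Take 32 from B
Take 50 from A
Take 57 from B
Take 59 from A
Take 69 from A

Merged: [4, 32, 50, 57, 59, 69, 82, 87]


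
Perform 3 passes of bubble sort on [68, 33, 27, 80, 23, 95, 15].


Initial: [68, 33, 27, 80, 23, 95, 15]
Pass 1: [33, 27, 68, 23, 80, 15, 95] (4 swaps)
Pass 2: [27, 33, 23, 68, 15, 80, 95] (3 swaps)
Pass 3: [27, 23, 33, 15, 68, 80, 95] (2 swaps)

After 3 passes: [27, 23, 33, 15, 68, 80, 95]


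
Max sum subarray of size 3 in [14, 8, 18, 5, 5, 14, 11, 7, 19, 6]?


[0:3]: 40
[1:4]: 31
[2:5]: 28
[3:6]: 24
[4:7]: 30
[5:8]: 32
[6:9]: 37
[7:10]: 32

Max: 40 at [0:3]


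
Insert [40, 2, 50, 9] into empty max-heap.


Insert 40: [40]
Insert 2: [40, 2]
Insert 50: [50, 2, 40]
Insert 9: [50, 9, 40, 2]

Final heap: [50, 9, 40, 2]


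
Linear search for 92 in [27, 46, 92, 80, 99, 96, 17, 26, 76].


i=0: 27!=92
i=1: 46!=92
i=2: 92==92 found!

Found at 2, 3 comps


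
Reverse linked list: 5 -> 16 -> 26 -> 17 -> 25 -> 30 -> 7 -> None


Step 1: curr=5, set curr.next=prev(None) | reversed so far: 5
Step 2: curr=16, set curr.next=prev(5) | reversed so far: 16 -> 5
Step 3: curr=26, set curr.next=prev(16) | reversed so far: 26 -> 16 -> 5
Step 4: curr=17, set curr.next=prev(26) | reversed so far: 17 -> 26 -> 16 -> 5
Step 5: curr=25, set curr.next=prev(17) | reversed so far: 25 -> 17 -> 26 -> 16 -> 5
Step 6: curr=30, set curr.next=prev(25) | reversed so far: 30 -> 25 -> 17 -> 26 -> 16 -> 5
Step 7: curr=7, set curr.next=prev(30) | reversed so far: 7 -> 30 -> 25 -> 17 -> 26 -> 16 -> 5

7 -> 30 -> 25 -> 17 -> 26 -> 16 -> 5 -> None


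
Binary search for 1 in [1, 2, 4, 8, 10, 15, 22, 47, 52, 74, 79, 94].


Step 1: lo=0, hi=11, mid=5, val=15
Step 2: lo=0, hi=4, mid=2, val=4
Step 3: lo=0, hi=1, mid=0, val=1

Found at index 0


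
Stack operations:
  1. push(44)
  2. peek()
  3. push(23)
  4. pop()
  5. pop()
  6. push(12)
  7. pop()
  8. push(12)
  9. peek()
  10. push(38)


push(44) -> [44]
peek()->44
push(23) -> [44, 23]
pop()->23, [44]
pop()->44, []
push(12) -> [12]
pop()->12, []
push(12) -> [12]
peek()->12
push(38) -> [12, 38]

Final stack: [12, 38]


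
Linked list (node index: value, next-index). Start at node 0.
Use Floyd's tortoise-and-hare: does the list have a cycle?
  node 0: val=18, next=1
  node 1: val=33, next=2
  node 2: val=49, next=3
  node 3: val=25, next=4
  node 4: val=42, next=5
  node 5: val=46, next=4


Floyd's tortoise (slow, +1) and hare (fast, +2):
  init: slow=0, fast=0
  step 1: slow=1, fast=2
  step 2: slow=2, fast=4
  step 3: slow=3, fast=4
  step 4: slow=4, fast=4
  slow == fast at node 4: cycle detected

Cycle: yes


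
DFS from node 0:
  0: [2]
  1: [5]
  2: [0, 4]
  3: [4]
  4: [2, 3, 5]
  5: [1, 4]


Visit 0, push [2]
Visit 2, push [4]
Visit 4, push [5, 3]
Visit 3, push []
Visit 5, push [1]
Visit 1, push []

DFS order: [0, 2, 4, 3, 5, 1]


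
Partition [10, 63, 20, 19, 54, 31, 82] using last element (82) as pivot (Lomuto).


Pivot: 82
  10 <= 82: advance i (no swap)
  63 <= 82: advance i (no swap)
  20 <= 82: advance i (no swap)
  19 <= 82: advance i (no swap)
  54 <= 82: advance i (no swap)
  31 <= 82: advance i (no swap)
Place pivot at 6: [10, 63, 20, 19, 54, 31, 82]

Partitioned: [10, 63, 20, 19, 54, 31, 82]


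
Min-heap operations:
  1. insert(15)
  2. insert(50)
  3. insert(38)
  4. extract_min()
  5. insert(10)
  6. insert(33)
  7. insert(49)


insert(15) -> [15]
insert(50) -> [15, 50]
insert(38) -> [15, 50, 38]
extract_min()->15, [38, 50]
insert(10) -> [10, 50, 38]
insert(33) -> [10, 33, 38, 50]
insert(49) -> [10, 33, 38, 50, 49]

Final heap: [10, 33, 38, 50, 49]


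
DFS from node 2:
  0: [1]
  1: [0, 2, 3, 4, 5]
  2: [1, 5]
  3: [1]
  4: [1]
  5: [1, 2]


Visit 2, push [5, 1]
Visit 1, push [5, 4, 3, 0]
Visit 0, push []
Visit 3, push []
Visit 4, push []
Visit 5, push []

DFS order: [2, 1, 0, 3, 4, 5]


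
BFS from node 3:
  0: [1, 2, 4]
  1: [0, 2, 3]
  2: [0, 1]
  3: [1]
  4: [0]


Visit 3, enqueue [1]
Visit 1, enqueue [0, 2]
Visit 0, enqueue [4]
Visit 2, enqueue []
Visit 4, enqueue []

BFS order: [3, 1, 0, 2, 4]


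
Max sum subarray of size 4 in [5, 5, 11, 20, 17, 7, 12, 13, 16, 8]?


[0:4]: 41
[1:5]: 53
[2:6]: 55
[3:7]: 56
[4:8]: 49
[5:9]: 48
[6:10]: 49

Max: 56 at [3:7]


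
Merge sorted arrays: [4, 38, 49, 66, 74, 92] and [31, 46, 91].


Take 4 from A
Take 31 from B
Take 38 from A
Take 46 from B
Take 49 from A
Take 66 from A
Take 74 from A
Take 91 from B

Merged: [4, 31, 38, 46, 49, 66, 74, 91, 92]


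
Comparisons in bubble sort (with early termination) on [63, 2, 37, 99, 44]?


Algorithm: bubble sort (with early termination)
Input: [63, 2, 37, 99, 44]
Sorted: [2, 37, 44, 63, 99]

9


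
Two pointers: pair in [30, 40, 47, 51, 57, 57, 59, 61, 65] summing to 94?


lo=0(30)+hi=8(65)=95
lo=0(30)+hi=7(61)=91
lo=1(40)+hi=7(61)=101
lo=1(40)+hi=6(59)=99
lo=1(40)+hi=5(57)=97
lo=1(40)+hi=4(57)=97
lo=1(40)+hi=3(51)=91
lo=2(47)+hi=3(51)=98

No pair found


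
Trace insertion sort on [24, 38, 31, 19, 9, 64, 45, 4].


Initial: [24, 38, 31, 19, 9, 64, 45, 4]
Insert 38: [24, 38, 31, 19, 9, 64, 45, 4]
Insert 31: [24, 31, 38, 19, 9, 64, 45, 4]
Insert 19: [19, 24, 31, 38, 9, 64, 45, 4]
Insert 9: [9, 19, 24, 31, 38, 64, 45, 4]
Insert 64: [9, 19, 24, 31, 38, 64, 45, 4]
Insert 45: [9, 19, 24, 31, 38, 45, 64, 4]
Insert 4: [4, 9, 19, 24, 31, 38, 45, 64]

Sorted: [4, 9, 19, 24, 31, 38, 45, 64]


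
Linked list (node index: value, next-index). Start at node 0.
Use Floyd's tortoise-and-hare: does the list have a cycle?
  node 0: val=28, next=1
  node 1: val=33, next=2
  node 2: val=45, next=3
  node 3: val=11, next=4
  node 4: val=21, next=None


Floyd's tortoise (slow, +1) and hare (fast, +2):
  init: slow=0, fast=0
  step 1: slow=1, fast=2
  step 2: slow=2, fast=4
  step 3: fast -> None, no cycle

Cycle: no


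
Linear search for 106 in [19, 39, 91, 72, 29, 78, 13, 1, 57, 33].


i=0: 19!=106
i=1: 39!=106
i=2: 91!=106
i=3: 72!=106
i=4: 29!=106
i=5: 78!=106
i=6: 13!=106
i=7: 1!=106
i=8: 57!=106
i=9: 33!=106

Not found, 10 comps


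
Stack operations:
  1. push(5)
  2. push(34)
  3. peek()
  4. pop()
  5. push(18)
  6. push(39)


push(5) -> [5]
push(34) -> [5, 34]
peek()->34
pop()->34, [5]
push(18) -> [5, 18]
push(39) -> [5, 18, 39]

Final stack: [5, 18, 39]


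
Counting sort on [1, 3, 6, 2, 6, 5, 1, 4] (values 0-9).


Input: [1, 3, 6, 2, 6, 5, 1, 4]
Counts: [0, 2, 1, 1, 1, 1, 2, 0, 0, 0]

Sorted: [1, 1, 2, 3, 4, 5, 6, 6]


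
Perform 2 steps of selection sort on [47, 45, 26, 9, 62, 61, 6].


Initial: [47, 45, 26, 9, 62, 61, 6]
Step 1: min=6 at 6
  Swap: [6, 45, 26, 9, 62, 61, 47]
Step 2: min=9 at 3
  Swap: [6, 9, 26, 45, 62, 61, 47]

After 2 steps: [6, 9, 26, 45, 62, 61, 47]


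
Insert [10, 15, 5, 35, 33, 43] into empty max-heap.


Insert 10: [10]
Insert 15: [15, 10]
Insert 5: [15, 10, 5]
Insert 35: [35, 15, 5, 10]
Insert 33: [35, 33, 5, 10, 15]
Insert 43: [43, 33, 35, 10, 15, 5]

Final heap: [43, 33, 35, 10, 15, 5]


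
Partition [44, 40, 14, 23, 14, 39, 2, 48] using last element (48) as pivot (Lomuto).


Pivot: 48
  44 <= 48: advance i (no swap)
  40 <= 48: advance i (no swap)
  14 <= 48: advance i (no swap)
  23 <= 48: advance i (no swap)
  14 <= 48: advance i (no swap)
  39 <= 48: advance i (no swap)
  2 <= 48: advance i (no swap)
Place pivot at 7: [44, 40, 14, 23, 14, 39, 2, 48]

Partitioned: [44, 40, 14, 23, 14, 39, 2, 48]


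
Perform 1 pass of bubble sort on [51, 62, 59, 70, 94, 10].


Initial: [51, 62, 59, 70, 94, 10]
Pass 1: [51, 59, 62, 70, 10, 94] (2 swaps)

After 1 pass: [51, 59, 62, 70, 10, 94]


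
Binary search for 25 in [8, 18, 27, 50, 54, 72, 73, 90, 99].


Step 1: lo=0, hi=8, mid=4, val=54
Step 2: lo=0, hi=3, mid=1, val=18
Step 3: lo=2, hi=3, mid=2, val=27

Not found


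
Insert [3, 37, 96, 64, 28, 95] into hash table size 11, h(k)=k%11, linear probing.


Insert 3: h=3 -> slot 3
Insert 37: h=4 -> slot 4
Insert 96: h=8 -> slot 8
Insert 64: h=9 -> slot 9
Insert 28: h=6 -> slot 6
Insert 95: h=7 -> slot 7

Table: [None, None, None, 3, 37, None, 28, 95, 96, 64, None]


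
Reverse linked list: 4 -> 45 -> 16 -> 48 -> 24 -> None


Step 1: curr=4, set curr.next=prev(None) | reversed so far: 4
Step 2: curr=45, set curr.next=prev(4) | reversed so far: 45 -> 4
Step 3: curr=16, set curr.next=prev(45) | reversed so far: 16 -> 45 -> 4
Step 4: curr=48, set curr.next=prev(16) | reversed so far: 48 -> 16 -> 45 -> 4
Step 5: curr=24, set curr.next=prev(48) | reversed so far: 24 -> 48 -> 16 -> 45 -> 4

24 -> 48 -> 16 -> 45 -> 4 -> None


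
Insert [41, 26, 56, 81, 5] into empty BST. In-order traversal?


Insert 41: root
Insert 26: L from 41
Insert 56: R from 41
Insert 81: R from 41 -> R from 56
Insert 5: L from 41 -> L from 26

In-order: [5, 26, 41, 56, 81]


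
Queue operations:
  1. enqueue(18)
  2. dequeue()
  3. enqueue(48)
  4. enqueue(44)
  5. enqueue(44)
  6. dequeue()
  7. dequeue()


enqueue(18) -> [18]
dequeue()->18, []
enqueue(48) -> [48]
enqueue(44) -> [48, 44]
enqueue(44) -> [48, 44, 44]
dequeue()->48, [44, 44]
dequeue()->44, [44]

Final queue: [44]


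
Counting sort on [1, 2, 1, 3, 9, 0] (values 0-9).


Input: [1, 2, 1, 3, 9, 0]
Counts: [1, 2, 1, 1, 0, 0, 0, 0, 0, 1]

Sorted: [0, 1, 1, 2, 3, 9]


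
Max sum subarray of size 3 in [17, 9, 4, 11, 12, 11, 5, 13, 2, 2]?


[0:3]: 30
[1:4]: 24
[2:5]: 27
[3:6]: 34
[4:7]: 28
[5:8]: 29
[6:9]: 20
[7:10]: 17

Max: 34 at [3:6]


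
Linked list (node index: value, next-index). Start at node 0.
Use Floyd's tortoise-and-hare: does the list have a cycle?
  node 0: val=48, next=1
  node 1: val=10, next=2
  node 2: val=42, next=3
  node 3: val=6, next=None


Floyd's tortoise (slow, +1) and hare (fast, +2):
  init: slow=0, fast=0
  step 1: slow=1, fast=2
  step 2: fast 2->3->None, no cycle

Cycle: no


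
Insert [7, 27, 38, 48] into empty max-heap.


Insert 7: [7]
Insert 27: [27, 7]
Insert 38: [38, 7, 27]
Insert 48: [48, 38, 27, 7]

Final heap: [48, 38, 27, 7]


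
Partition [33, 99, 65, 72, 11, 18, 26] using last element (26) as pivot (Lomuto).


Pivot: 26
  11 <= 26: swap -> [11, 99, 65, 72, 33, 18, 26]
  18 <= 26: swap -> [11, 18, 65, 72, 33, 99, 26]
Place pivot at 2: [11, 18, 26, 72, 33, 99, 65]

Partitioned: [11, 18, 26, 72, 33, 99, 65]


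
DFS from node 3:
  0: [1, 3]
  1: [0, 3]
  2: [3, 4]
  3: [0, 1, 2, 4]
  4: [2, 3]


Visit 3, push [4, 2, 1, 0]
Visit 0, push [1]
Visit 1, push []
Visit 2, push [4]
Visit 4, push []

DFS order: [3, 0, 1, 2, 4]


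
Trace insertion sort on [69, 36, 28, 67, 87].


Initial: [69, 36, 28, 67, 87]
Insert 36: [36, 69, 28, 67, 87]
Insert 28: [28, 36, 69, 67, 87]
Insert 67: [28, 36, 67, 69, 87]
Insert 87: [28, 36, 67, 69, 87]

Sorted: [28, 36, 67, 69, 87]


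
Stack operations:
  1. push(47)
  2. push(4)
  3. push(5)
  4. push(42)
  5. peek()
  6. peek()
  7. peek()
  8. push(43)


push(47) -> [47]
push(4) -> [47, 4]
push(5) -> [47, 4, 5]
push(42) -> [47, 4, 5, 42]
peek()->42
peek()->42
peek()->42
push(43) -> [47, 4, 5, 42, 43]

Final stack: [47, 4, 5, 42, 43]


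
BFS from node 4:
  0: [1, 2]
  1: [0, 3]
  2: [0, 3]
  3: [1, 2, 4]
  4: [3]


Visit 4, enqueue [3]
Visit 3, enqueue [1, 2]
Visit 1, enqueue [0]
Visit 2, enqueue []
Visit 0, enqueue []

BFS order: [4, 3, 1, 2, 0]


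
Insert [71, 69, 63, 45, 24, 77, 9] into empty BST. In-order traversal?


Insert 71: root
Insert 69: L from 71
Insert 63: L from 71 -> L from 69
Insert 45: L from 71 -> L from 69 -> L from 63
Insert 24: L from 71 -> L from 69 -> L from 63 -> L from 45
Insert 77: R from 71
Insert 9: L from 71 -> L from 69 -> L from 63 -> L from 45 -> L from 24

In-order: [9, 24, 45, 63, 69, 71, 77]


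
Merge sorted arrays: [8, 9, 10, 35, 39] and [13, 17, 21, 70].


Take 8 from A
Take 9 from A
Take 10 from A
Take 13 from B
Take 17 from B
Take 21 from B
Take 35 from A
Take 39 from A

Merged: [8, 9, 10, 13, 17, 21, 35, 39, 70]


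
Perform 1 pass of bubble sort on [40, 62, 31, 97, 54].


Initial: [40, 62, 31, 97, 54]
Pass 1: [40, 31, 62, 54, 97] (2 swaps)

After 1 pass: [40, 31, 62, 54, 97]


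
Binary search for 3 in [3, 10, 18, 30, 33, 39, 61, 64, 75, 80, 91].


Step 1: lo=0, hi=10, mid=5, val=39
Step 2: lo=0, hi=4, mid=2, val=18
Step 3: lo=0, hi=1, mid=0, val=3

Found at index 0


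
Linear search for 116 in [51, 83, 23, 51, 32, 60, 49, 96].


i=0: 51!=116
i=1: 83!=116
i=2: 23!=116
i=3: 51!=116
i=4: 32!=116
i=5: 60!=116
i=6: 49!=116
i=7: 96!=116

Not found, 8 comps


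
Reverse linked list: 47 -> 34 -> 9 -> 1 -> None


Step 1: curr=47, set curr.next=prev(None) | reversed so far: 47
Step 2: curr=34, set curr.next=prev(47) | reversed so far: 34 -> 47
Step 3: curr=9, set curr.next=prev(34) | reversed so far: 9 -> 34 -> 47
Step 4: curr=1, set curr.next=prev(9) | reversed so far: 1 -> 9 -> 34 -> 47

1 -> 9 -> 34 -> 47 -> None


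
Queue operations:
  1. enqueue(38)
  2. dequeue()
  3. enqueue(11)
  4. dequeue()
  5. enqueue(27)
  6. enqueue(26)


enqueue(38) -> [38]
dequeue()->38, []
enqueue(11) -> [11]
dequeue()->11, []
enqueue(27) -> [27]
enqueue(26) -> [27, 26]

Final queue: [27, 26]


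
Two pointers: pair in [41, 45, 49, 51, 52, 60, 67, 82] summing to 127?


lo=0(41)+hi=7(82)=123
lo=1(45)+hi=7(82)=127

Yes: 45+82=127


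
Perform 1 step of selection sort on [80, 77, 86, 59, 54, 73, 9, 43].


Initial: [80, 77, 86, 59, 54, 73, 9, 43]
Step 1: min=9 at 6
  Swap: [9, 77, 86, 59, 54, 73, 80, 43]

After 1 step: [9, 77, 86, 59, 54, 73, 80, 43]


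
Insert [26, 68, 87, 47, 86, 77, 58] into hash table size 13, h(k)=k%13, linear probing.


Insert 26: h=0 -> slot 0
Insert 68: h=3 -> slot 3
Insert 87: h=9 -> slot 9
Insert 47: h=8 -> slot 8
Insert 86: h=8, 2 probes -> slot 10
Insert 77: h=12 -> slot 12
Insert 58: h=6 -> slot 6

Table: [26, None, None, 68, None, None, 58, None, 47, 87, 86, None, 77]


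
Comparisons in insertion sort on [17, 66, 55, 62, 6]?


Algorithm: insertion sort
Input: [17, 66, 55, 62, 6]
Sorted: [6, 17, 55, 62, 66]

9


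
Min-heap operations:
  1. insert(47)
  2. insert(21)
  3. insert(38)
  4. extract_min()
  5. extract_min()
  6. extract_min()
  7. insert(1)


insert(47) -> [47]
insert(21) -> [21, 47]
insert(38) -> [21, 47, 38]
extract_min()->21, [38, 47]
extract_min()->38, [47]
extract_min()->47, []
insert(1) -> [1]

Final heap: [1]


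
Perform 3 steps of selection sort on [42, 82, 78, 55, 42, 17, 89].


Initial: [42, 82, 78, 55, 42, 17, 89]
Step 1: min=17 at 5
  Swap: [17, 82, 78, 55, 42, 42, 89]
Step 2: min=42 at 4
  Swap: [17, 42, 78, 55, 82, 42, 89]
Step 3: min=42 at 5
  Swap: [17, 42, 42, 55, 82, 78, 89]

After 3 steps: [17, 42, 42, 55, 82, 78, 89]


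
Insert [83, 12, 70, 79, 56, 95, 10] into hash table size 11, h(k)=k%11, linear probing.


Insert 83: h=6 -> slot 6
Insert 12: h=1 -> slot 1
Insert 70: h=4 -> slot 4
Insert 79: h=2 -> slot 2
Insert 56: h=1, 2 probes -> slot 3
Insert 95: h=7 -> slot 7
Insert 10: h=10 -> slot 10

Table: [None, 12, 79, 56, 70, None, 83, 95, None, None, 10]


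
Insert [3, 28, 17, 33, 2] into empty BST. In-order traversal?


Insert 3: root
Insert 28: R from 3
Insert 17: R from 3 -> L from 28
Insert 33: R from 3 -> R from 28
Insert 2: L from 3

In-order: [2, 3, 17, 28, 33]


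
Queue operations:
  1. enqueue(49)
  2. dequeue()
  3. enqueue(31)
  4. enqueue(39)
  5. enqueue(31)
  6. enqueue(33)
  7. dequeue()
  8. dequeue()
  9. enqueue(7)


enqueue(49) -> [49]
dequeue()->49, []
enqueue(31) -> [31]
enqueue(39) -> [31, 39]
enqueue(31) -> [31, 39, 31]
enqueue(33) -> [31, 39, 31, 33]
dequeue()->31, [39, 31, 33]
dequeue()->39, [31, 33]
enqueue(7) -> [31, 33, 7]

Final queue: [31, 33, 7]


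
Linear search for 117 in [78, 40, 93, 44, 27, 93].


i=0: 78!=117
i=1: 40!=117
i=2: 93!=117
i=3: 44!=117
i=4: 27!=117
i=5: 93!=117

Not found, 6 comps


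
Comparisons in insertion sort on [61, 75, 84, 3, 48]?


Algorithm: insertion sort
Input: [61, 75, 84, 3, 48]
Sorted: [3, 48, 61, 75, 84]

9


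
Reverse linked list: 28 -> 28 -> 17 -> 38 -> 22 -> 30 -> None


Step 1: curr=28, set curr.next=prev(None) | reversed so far: 28
Step 2: curr=28, set curr.next=prev(28) | reversed so far: 28 -> 28
Step 3: curr=17, set curr.next=prev(28) | reversed so far: 17 -> 28 -> 28
Step 4: curr=38, set curr.next=prev(17) | reversed so far: 38 -> 17 -> 28 -> 28
Step 5: curr=22, set curr.next=prev(38) | reversed so far: 22 -> 38 -> 17 -> 28 -> 28
Step 6: curr=30, set curr.next=prev(22) | reversed so far: 30 -> 22 -> 38 -> 17 -> 28 -> 28

30 -> 22 -> 38 -> 17 -> 28 -> 28 -> None


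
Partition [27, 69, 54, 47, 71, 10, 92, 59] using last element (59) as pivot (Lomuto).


Pivot: 59
  27 <= 59: advance i (no swap)
  54 <= 59: swap -> [27, 54, 69, 47, 71, 10, 92, 59]
  47 <= 59: swap -> [27, 54, 47, 69, 71, 10, 92, 59]
  10 <= 59: swap -> [27, 54, 47, 10, 71, 69, 92, 59]
Place pivot at 4: [27, 54, 47, 10, 59, 69, 92, 71]

Partitioned: [27, 54, 47, 10, 59, 69, 92, 71]


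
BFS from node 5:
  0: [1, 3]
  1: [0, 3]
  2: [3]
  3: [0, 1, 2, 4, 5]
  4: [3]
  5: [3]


Visit 5, enqueue [3]
Visit 3, enqueue [0, 1, 2, 4]
Visit 0, enqueue []
Visit 1, enqueue []
Visit 2, enqueue []
Visit 4, enqueue []

BFS order: [5, 3, 0, 1, 2, 4]


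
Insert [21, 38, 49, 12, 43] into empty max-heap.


Insert 21: [21]
Insert 38: [38, 21]
Insert 49: [49, 21, 38]
Insert 12: [49, 21, 38, 12]
Insert 43: [49, 43, 38, 12, 21]

Final heap: [49, 43, 38, 12, 21]


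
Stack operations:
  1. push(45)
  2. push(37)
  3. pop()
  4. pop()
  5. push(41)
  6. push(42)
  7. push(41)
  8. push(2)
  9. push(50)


push(45) -> [45]
push(37) -> [45, 37]
pop()->37, [45]
pop()->45, []
push(41) -> [41]
push(42) -> [41, 42]
push(41) -> [41, 42, 41]
push(2) -> [41, 42, 41, 2]
push(50) -> [41, 42, 41, 2, 50]

Final stack: [41, 42, 41, 2, 50]


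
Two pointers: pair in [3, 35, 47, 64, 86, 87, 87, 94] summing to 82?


lo=0(3)+hi=7(94)=97
lo=0(3)+hi=6(87)=90
lo=0(3)+hi=5(87)=90
lo=0(3)+hi=4(86)=89
lo=0(3)+hi=3(64)=67
lo=1(35)+hi=3(64)=99
lo=1(35)+hi=2(47)=82

Yes: 35+47=82


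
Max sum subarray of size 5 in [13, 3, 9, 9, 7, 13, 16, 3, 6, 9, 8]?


[0:5]: 41
[1:6]: 41
[2:7]: 54
[3:8]: 48
[4:9]: 45
[5:10]: 47
[6:11]: 42

Max: 54 at [2:7]


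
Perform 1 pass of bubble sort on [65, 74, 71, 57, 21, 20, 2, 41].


Initial: [65, 74, 71, 57, 21, 20, 2, 41]
Pass 1: [65, 71, 57, 21, 20, 2, 41, 74] (6 swaps)

After 1 pass: [65, 71, 57, 21, 20, 2, 41, 74]


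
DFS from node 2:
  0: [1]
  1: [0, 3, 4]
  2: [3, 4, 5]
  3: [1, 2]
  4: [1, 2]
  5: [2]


Visit 2, push [5, 4, 3]
Visit 3, push [1]
Visit 1, push [4, 0]
Visit 0, push []
Visit 4, push []
Visit 5, push []

DFS order: [2, 3, 1, 0, 4, 5]


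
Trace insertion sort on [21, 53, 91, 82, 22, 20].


Initial: [21, 53, 91, 82, 22, 20]
Insert 53: [21, 53, 91, 82, 22, 20]
Insert 91: [21, 53, 91, 82, 22, 20]
Insert 82: [21, 53, 82, 91, 22, 20]
Insert 22: [21, 22, 53, 82, 91, 20]
Insert 20: [20, 21, 22, 53, 82, 91]

Sorted: [20, 21, 22, 53, 82, 91]


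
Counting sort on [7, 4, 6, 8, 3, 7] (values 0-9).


Input: [7, 4, 6, 8, 3, 7]
Counts: [0, 0, 0, 1, 1, 0, 1, 2, 1, 0]

Sorted: [3, 4, 6, 7, 7, 8]


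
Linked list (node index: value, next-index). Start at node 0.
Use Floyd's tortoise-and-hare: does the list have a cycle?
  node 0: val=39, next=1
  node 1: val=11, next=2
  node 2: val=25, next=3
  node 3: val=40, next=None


Floyd's tortoise (slow, +1) and hare (fast, +2):
  init: slow=0, fast=0
  step 1: slow=1, fast=2
  step 2: fast 2->3->None, no cycle

Cycle: no


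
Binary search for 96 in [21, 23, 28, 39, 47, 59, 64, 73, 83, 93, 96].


Step 1: lo=0, hi=10, mid=5, val=59
Step 2: lo=6, hi=10, mid=8, val=83
Step 3: lo=9, hi=10, mid=9, val=93
Step 4: lo=10, hi=10, mid=10, val=96

Found at index 10
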